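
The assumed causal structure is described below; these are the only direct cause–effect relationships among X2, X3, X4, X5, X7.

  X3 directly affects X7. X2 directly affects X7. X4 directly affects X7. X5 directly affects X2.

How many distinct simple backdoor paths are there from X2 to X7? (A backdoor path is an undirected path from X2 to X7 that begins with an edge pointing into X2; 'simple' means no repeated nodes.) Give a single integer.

0

A backdoor path from X2 to X7 is any simple undirected path whose first edge points into X2 (i.e. leaves X2 via a parent).
Parents of X2: {X5}.
No simple path from any parent of X2 reaches X7 without revisiting X2, so there are no backdoor paths.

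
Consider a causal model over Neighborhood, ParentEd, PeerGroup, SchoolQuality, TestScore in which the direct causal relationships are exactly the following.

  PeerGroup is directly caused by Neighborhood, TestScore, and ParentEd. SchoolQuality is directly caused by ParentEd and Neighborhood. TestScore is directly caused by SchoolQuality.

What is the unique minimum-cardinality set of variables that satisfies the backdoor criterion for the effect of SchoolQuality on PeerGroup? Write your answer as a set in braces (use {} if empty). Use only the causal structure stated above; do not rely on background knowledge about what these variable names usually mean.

Variables eligible for adjustment (non-descendants of SchoolQuality, excluding SchoolQuality and PeerGroup): {Neighborhood, ParentEd}.
Backdoor paths from SchoolQuality to PeerGroup:
  P1: SchoolQuality <- Neighborhood -> PeerGroup
  P2: SchoolQuality <- ParentEd -> PeerGroup
The empty set is not sufficient: P1 (SchoolQuality <- Neighborhood -> PeerGroup) has no collider blocking it and no conditioned non-collider, so it is open.
Try {Neighborhood, ParentEd}:
  P1: blocked at fork node Neighborhood ∈ conditioning set.
  P2: blocked at fork node ParentEd ∈ conditioning set.
{Neighborhood, ParentEd} contains no descendant of SchoolQuality and blocks every backdoor path.
Every element of {Neighborhood, ParentEd} is needed (dropping Neighborhood leaves P1 open; dropping ParentEd leaves P2 open), so no proper subset is valid.
Among all size-2 subsets of the eligible variables, only {Neighborhood, ParentEd} blocks every backdoor path, so it is the unique smallest valid adjustment set.

{Neighborhood, ParentEd}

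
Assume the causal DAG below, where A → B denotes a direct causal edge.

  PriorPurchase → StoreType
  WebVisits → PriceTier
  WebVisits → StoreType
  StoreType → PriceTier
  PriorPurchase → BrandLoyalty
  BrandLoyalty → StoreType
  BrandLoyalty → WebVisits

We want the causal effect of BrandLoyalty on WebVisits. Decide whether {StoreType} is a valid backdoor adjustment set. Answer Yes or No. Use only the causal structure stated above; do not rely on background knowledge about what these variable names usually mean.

Backdoor paths from BrandLoyalty to WebVisits (paths whose first edge points into BrandLoyalty):
  P1: BrandLoyalty <- PriorPurchase -> StoreType <- WebVisits
  P2: BrandLoyalty <- PriorPurchase -> StoreType -> PriceTier <- WebVisits
Condition 1 (no descendant of BrandLoyalty in the set): FAILS — StoreType is a descendant of BrandLoyalty.
Condition 2 (every backdoor path blocked by {StoreType}):
  P1: open — collider(s) StoreType are conditioned on (or have a conditioned descendant) and no non-collider on the path is in the set.
  P2: blocked at chain node StoreType ∈ conditioning set.
{StoreType} does not satisfy the backdoor criterion.

No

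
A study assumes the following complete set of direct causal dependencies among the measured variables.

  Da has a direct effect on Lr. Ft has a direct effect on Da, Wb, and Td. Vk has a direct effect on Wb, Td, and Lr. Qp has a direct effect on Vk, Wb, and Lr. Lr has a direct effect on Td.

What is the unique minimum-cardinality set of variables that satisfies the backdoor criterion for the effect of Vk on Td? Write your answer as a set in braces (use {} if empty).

Variables eligible for adjustment (non-descendants of Vk, excluding Vk and Td): {Da, Ft, Qp}.
Backdoor paths from Vk to Td:
  P1: Vk <- Qp -> Wb <- Ft -> Da -> Lr -> Td
  P2: Vk <- Qp -> Wb <- Ft -> Td
  P3: Vk <- Qp -> Lr <- Da <- Ft -> Td
  P4: Vk <- Qp -> Lr -> Td
The empty set is not sufficient: P4 (Vk <- Qp -> Lr -> Td) has no collider blocking it and no conditioned non-collider, so it is open.
Try {Qp}:
  P1: blocked at fork node Qp ∈ conditioning set.
  P2: blocked at fork node Qp ∈ conditioning set.
  P3: blocked at fork node Qp ∈ conditioning set.
  P4: blocked at fork node Qp ∈ conditioning set.
{Qp} contains no descendant of Vk and blocks every backdoor path.
No other singleton works — e.g. {Ft} leaves P4 open — so {Qp} is the unique smallest valid adjustment set.

{Qp}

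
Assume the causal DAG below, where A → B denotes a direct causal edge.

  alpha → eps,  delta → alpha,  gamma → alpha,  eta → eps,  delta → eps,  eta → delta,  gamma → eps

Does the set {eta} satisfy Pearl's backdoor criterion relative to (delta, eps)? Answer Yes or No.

Backdoor paths from delta to eps (paths whose first edge points into delta):
  P1: delta <- eta -> eps
Condition 1 (no descendant of delta in the set): holds — descendants of delta are {alpha, eps}; none are in {eta}.
Condition 2 (every backdoor path blocked by {eta}):
  P1: blocked at fork node eta ∈ conditioning set.
{eta} satisfies the backdoor criterion.

Yes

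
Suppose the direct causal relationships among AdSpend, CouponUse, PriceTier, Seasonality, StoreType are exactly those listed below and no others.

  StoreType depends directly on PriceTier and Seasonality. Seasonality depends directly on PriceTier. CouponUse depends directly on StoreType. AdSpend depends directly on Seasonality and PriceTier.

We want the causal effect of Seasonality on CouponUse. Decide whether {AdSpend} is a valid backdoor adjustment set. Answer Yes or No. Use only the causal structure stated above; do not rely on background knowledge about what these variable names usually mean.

Backdoor paths from Seasonality to CouponUse (paths whose first edge points into Seasonality):
  P1: Seasonality <- PriceTier -> StoreType -> CouponUse
Condition 1 (no descendant of Seasonality in the set): FAILS — AdSpend is a descendant of Seasonality.
Condition 2 (every backdoor path blocked by {AdSpend}):
  P1: open — no interior node is in the conditioning set.
{AdSpend} does not satisfy the backdoor criterion.

No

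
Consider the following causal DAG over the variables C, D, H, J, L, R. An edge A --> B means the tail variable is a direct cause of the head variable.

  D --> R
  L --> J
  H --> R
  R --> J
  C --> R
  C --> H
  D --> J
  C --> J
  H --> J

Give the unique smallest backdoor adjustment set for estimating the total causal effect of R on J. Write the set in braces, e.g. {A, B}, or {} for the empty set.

{C, D, H}

Variables eligible for adjustment (non-descendants of R, excluding R and J): {C, D, H, L}.
Backdoor paths from R to J:
  P1: R <- C -> H -> J
  P2: R <- C -> J
  P3: R <- D -> J
  P4: R <- H <- C -> J
  P5: R <- H -> J
The empty set is not sufficient: P1 (R <- C -> H -> J) has no collider blocking it and no conditioned non-collider, so it is open.
Try {C, D, H}:
  P1: blocked at fork node C ∈ conditioning set.
  P2: blocked at fork node C ∈ conditioning set.
  P3: blocked at fork node D ∈ conditioning set.
  P4: blocked at chain node H ∈ conditioning set.
  P5: blocked at fork node H ∈ conditioning set.
{C, D, H} contains no descendant of R and blocks every backdoor path.
Every element of {C, D, H} is needed (dropping C leaves P2 open; dropping D leaves P3 open; dropping H leaves P5 open), so no proper subset is valid.
Among all size-3 subsets of the eligible variables, only {C, D, H} blocks every backdoor path, so it is the unique smallest valid adjustment set.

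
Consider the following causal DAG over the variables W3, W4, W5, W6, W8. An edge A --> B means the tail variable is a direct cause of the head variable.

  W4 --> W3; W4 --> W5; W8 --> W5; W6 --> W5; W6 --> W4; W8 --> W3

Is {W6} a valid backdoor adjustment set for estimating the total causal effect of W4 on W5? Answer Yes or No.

Backdoor paths from W4 to W5 (paths whose first edge points into W4):
  P1: W4 <- W6 -> W5
Condition 1 (no descendant of W4 in the set): holds — descendants of W4 are {W3, W5}; none are in {W6}.
Condition 2 (every backdoor path blocked by {W6}):
  P1: blocked at fork node W6 ∈ conditioning set.
{W6} satisfies the backdoor criterion.

Yes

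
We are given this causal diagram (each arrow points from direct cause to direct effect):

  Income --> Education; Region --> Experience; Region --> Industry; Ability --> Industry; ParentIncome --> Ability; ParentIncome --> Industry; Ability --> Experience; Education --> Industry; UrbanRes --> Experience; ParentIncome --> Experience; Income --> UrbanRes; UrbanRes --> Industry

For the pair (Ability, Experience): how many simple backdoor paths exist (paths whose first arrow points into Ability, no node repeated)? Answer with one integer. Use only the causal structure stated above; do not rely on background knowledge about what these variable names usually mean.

A backdoor path from Ability to Experience is any simple undirected path whose first edge points into Ability (i.e. leaves Ability via a parent).
Parents of Ability: {ParentIncome}.
Enumerating:
  P1: Ability <- ParentIncome -> Experience
  P2: Ability <- ParentIncome -> Industry <- Region -> Experience
  P3: Ability <- ParentIncome -> Industry <- UrbanRes -> Experience
  P4: Ability <- ParentIncome -> Industry <- Education <- Income -> UrbanRes -> Experience
That exhausts the simple backdoor paths. Count: 4.

4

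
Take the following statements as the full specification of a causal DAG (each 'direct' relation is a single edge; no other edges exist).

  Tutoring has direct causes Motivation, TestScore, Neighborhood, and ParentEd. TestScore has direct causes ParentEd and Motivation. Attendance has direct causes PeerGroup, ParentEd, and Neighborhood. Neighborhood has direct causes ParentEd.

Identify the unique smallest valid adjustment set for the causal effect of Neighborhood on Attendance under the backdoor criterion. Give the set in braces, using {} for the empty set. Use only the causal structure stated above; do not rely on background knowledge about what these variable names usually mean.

{ParentEd}

Variables eligible for adjustment (non-descendants of Neighborhood, excluding Neighborhood and Attendance): {Motivation, ParentEd, PeerGroup, TestScore}.
Backdoor paths from Neighborhood to Attendance:
  P1: Neighborhood <- ParentEd -> Attendance
The empty set is not sufficient: P1 (Neighborhood <- ParentEd -> Attendance) has no collider blocking it and no conditioned non-collider, so it is open.
Try {ParentEd}:
  P1: blocked at fork node ParentEd ∈ conditioning set.
{ParentEd} contains no descendant of Neighborhood and blocks every backdoor path.
No other singleton works — e.g. {PeerGroup} leaves P1 open — so {ParentEd} is the unique smallest valid adjustment set.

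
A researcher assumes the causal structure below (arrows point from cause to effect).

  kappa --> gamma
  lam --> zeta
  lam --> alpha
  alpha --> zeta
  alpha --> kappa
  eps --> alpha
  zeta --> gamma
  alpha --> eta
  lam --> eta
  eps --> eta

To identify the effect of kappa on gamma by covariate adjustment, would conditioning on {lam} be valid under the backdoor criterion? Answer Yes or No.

No

Backdoor paths from kappa to gamma (paths whose first edge points into kappa):
  P1: kappa <- alpha <- eps -> eta <- lam -> zeta -> gamma
  P2: kappa <- alpha <- lam -> zeta -> gamma
  P3: kappa <- alpha -> zeta -> gamma
  P4: kappa <- alpha -> eta <- lam -> zeta -> gamma
Condition 1 (no descendant of kappa in the set): holds — descendants of kappa are {gamma}; none are in {lam}.
Condition 2 (every backdoor path blocked by {lam}):
  P1: blocked at collider eta (neither it nor any descendant is in the conditioning set).
  P2: blocked at fork node lam ∈ conditioning set.
  P3: open — no interior node is in the conditioning set.
  P4: blocked at collider eta (neither it nor any descendant is in the conditioning set).
{lam} does not satisfy the backdoor criterion.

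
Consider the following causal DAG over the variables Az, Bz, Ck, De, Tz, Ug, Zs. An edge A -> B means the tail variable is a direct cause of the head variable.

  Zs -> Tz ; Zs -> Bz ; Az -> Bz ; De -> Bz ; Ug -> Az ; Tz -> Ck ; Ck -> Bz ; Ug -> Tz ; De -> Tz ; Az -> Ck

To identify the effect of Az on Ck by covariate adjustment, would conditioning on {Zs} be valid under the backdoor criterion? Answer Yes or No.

No

Backdoor paths from Az to Ck (paths whose first edge points into Az):
  P1: Az <- Ug -> Tz <- Zs -> Bz <- Ck
  P2: Az <- Ug -> Tz <- De -> Bz <- Ck
  P3: Az <- Ug -> Tz -> Ck
Condition 1 (no descendant of Az in the set): holds — descendants of Az are {Bz, Ck}; none are in {Zs}.
Condition 2 (every backdoor path blocked by {Zs}):
  P1: blocked at collider Tz (neither it nor any descendant is in the conditioning set).
  P2: blocked at collider Tz (neither it nor any descendant is in the conditioning set).
  P3: open — no interior node is in the conditioning set.
{Zs} does not satisfy the backdoor criterion.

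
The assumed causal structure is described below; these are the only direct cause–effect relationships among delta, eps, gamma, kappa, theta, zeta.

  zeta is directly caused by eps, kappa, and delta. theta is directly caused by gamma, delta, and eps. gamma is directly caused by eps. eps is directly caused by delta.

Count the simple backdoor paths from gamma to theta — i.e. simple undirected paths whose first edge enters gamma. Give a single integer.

A backdoor path from gamma to theta is any simple undirected path whose first edge points into gamma (i.e. leaves gamma via a parent).
Parents of gamma: {eps}.
Enumerating:
  P1: gamma <- eps <- delta -> theta
  P2: gamma <- eps -> zeta <- delta -> theta
  P3: gamma <- eps -> theta
That exhausts the simple backdoor paths. Count: 3.

3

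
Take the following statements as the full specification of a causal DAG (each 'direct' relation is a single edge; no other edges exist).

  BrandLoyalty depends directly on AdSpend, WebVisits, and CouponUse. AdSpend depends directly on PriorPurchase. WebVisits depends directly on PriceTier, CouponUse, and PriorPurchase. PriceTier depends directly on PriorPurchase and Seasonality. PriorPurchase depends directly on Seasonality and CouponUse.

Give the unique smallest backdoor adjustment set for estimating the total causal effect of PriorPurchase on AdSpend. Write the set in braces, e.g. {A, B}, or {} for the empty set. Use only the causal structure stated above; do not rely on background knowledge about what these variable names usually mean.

{}

Variables eligible for adjustment (non-descendants of PriorPurchase, excluding PriorPurchase and AdSpend): {CouponUse, Seasonality}.
Backdoor paths from PriorPurchase to AdSpend:
  P1: PriorPurchase <- CouponUse -> WebVisits -> BrandLoyalty <- AdSpend
  P2: PriorPurchase <- CouponUse -> BrandLoyalty <- AdSpend
  P3: PriorPurchase <- Seasonality -> PriceTier -> WebVisits <- CouponUse -> BrandLoyalty <- AdSpend
  P4: PriorPurchase <- Seasonality -> PriceTier -> WebVisits -> BrandLoyalty <- AdSpend
Each backdoor path contains an unconditioned collider, so every path is already blocked with the empty conditioning set:
  P1: blocked at collider BrandLoyalty (neither it nor any descendant is in the conditioning set).
  P2: blocked at collider BrandLoyalty (neither it nor any descendant is in the conditioning set).
  P3: blocked at collider WebVisits (neither it nor any descendant is in the conditioning set).
  P4: blocked at collider BrandLoyalty (neither it nor any descendant is in the conditioning set).
The empty set is therefore the unique smallest valid set.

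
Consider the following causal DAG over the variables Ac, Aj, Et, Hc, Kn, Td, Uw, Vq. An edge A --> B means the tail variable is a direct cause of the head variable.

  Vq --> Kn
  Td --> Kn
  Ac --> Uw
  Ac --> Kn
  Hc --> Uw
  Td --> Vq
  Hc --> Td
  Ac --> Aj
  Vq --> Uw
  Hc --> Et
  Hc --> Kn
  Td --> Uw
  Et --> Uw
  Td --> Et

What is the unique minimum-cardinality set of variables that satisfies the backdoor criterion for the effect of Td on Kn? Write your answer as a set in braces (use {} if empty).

Variables eligible for adjustment (non-descendants of Td, excluding Td and Kn): {Ac, Aj, Hc}.
Backdoor paths from Td to Kn:
  P1: Td <- Hc -> Et -> Uw <- Ac -> Kn
  P2: Td <- Hc -> Et -> Uw <- Vq -> Kn
  P3: Td <- Hc -> Uw <- Ac -> Kn
  P4: Td <- Hc -> Uw <- Vq -> Kn
  P5: Td <- Hc -> Kn
The empty set is not sufficient: P5 (Td <- Hc -> Kn) has no collider blocking it and no conditioned non-collider, so it is open.
Try {Hc}:
  P1: blocked at fork node Hc ∈ conditioning set.
  P2: blocked at fork node Hc ∈ conditioning set.
  P3: blocked at fork node Hc ∈ conditioning set.
  P4: blocked at fork node Hc ∈ conditioning set.
  P5: blocked at fork node Hc ∈ conditioning set.
{Hc} contains no descendant of Td and blocks every backdoor path.
No other singleton works — e.g. {Ac} leaves P5 open — so {Hc} is the unique smallest valid adjustment set.

{Hc}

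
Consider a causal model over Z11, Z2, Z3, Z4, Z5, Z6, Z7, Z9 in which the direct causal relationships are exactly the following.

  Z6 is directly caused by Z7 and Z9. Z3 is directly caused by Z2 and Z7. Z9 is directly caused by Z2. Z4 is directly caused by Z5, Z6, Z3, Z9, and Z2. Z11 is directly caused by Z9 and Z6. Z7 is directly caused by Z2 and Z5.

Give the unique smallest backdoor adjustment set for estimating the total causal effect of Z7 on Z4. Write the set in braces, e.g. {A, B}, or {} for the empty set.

Variables eligible for adjustment (non-descendants of Z7, excluding Z7 and Z4): {Z2, Z5, Z9}.
Backdoor paths from Z7 to Z4:
  P1: Z7 <- Z2 -> Z9 -> Z6 -> Z4
  P2: Z7 <- Z2 -> Z9 -> Z11 <- Z6 -> Z4
  P3: Z7 <- Z2 -> Z9 -> Z4
  P4: Z7 <- Z2 -> Z3 -> Z4
  P5: Z7 <- Z2 -> Z4
  P6: Z7 <- Z5 -> Z4
The empty set is not sufficient: P1 (Z7 <- Z2 -> Z9 -> Z6 -> Z4) has no collider blocking it and no conditioned non-collider, so it is open.
Try {Z2, Z5}:
  P1: blocked at fork node Z2 ∈ conditioning set.
  P2: blocked at fork node Z2 ∈ conditioning set.
  P3: blocked at fork node Z2 ∈ conditioning set.
  P4: blocked at fork node Z2 ∈ conditioning set.
  P5: blocked at fork node Z2 ∈ conditioning set.
  P6: blocked at fork node Z5 ∈ conditioning set.
{Z2, Z5} contains no descendant of Z7 and blocks every backdoor path.
Every element of {Z2, Z5} is needed (dropping Z2 leaves P1 open; dropping Z5 leaves P6 open), so no proper subset is valid.
Among all size-2 subsets of the eligible variables, only {Z2, Z5} blocks every backdoor path, so it is the unique smallest valid adjustment set.

{Z2, Z5}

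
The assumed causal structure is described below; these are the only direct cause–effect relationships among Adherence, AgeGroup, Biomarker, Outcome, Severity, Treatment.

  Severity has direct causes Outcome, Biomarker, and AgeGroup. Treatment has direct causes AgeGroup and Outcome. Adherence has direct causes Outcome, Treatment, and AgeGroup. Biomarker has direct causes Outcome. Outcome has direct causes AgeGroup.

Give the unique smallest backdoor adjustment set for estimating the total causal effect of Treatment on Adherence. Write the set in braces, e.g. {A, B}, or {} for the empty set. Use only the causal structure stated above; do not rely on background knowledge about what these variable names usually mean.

{AgeGroup, Outcome}

Variables eligible for adjustment (non-descendants of Treatment, excluding Treatment and Adherence): {AgeGroup, Biomarker, Outcome, Severity}.
Backdoor paths from Treatment to Adherence:
  P1: Treatment <- AgeGroup -> Outcome -> Adherence
  P2: Treatment <- AgeGroup -> Adherence
  P3: Treatment <- AgeGroup -> Severity <- Outcome -> Adherence
  P4: Treatment <- AgeGroup -> Severity <- Biomarker <- Outcome -> Adherence
  P5: Treatment <- Outcome <- AgeGroup -> Adherence
  P6: Treatment <- Outcome -> Biomarker -> Severity <- AgeGroup -> Adherence
  P7: Treatment <- Outcome -> Adherence
  P8: Treatment <- Outcome -> Severity <- AgeGroup -> Adherence
The empty set is not sufficient: P1 (Treatment <- AgeGroup -> Outcome -> Adherence) has no collider blocking it and no conditioned non-collider, so it is open.
Try {AgeGroup, Outcome}:
  P1: blocked at fork node AgeGroup ∈ conditioning set.
  P2: blocked at fork node AgeGroup ∈ conditioning set.
  P3: blocked at fork node AgeGroup ∈ conditioning set.
  P4: blocked at fork node AgeGroup ∈ conditioning set.
  P5: blocked at chain node Outcome ∈ conditioning set.
  P6: blocked at fork node Outcome ∈ conditioning set.
  P7: blocked at fork node Outcome ∈ conditioning set.
  P8: blocked at fork node Outcome ∈ conditioning set.
{AgeGroup, Outcome} contains no descendant of Treatment and blocks every backdoor path.
Every element of {AgeGroup, Outcome} is needed (dropping AgeGroup leaves P2 open; dropping Outcome leaves P7 open), so no proper subset is valid.
Among all size-2 subsets of the eligible variables, only {AgeGroup, Outcome} blocks every backdoor path, so it is the unique smallest valid adjustment set.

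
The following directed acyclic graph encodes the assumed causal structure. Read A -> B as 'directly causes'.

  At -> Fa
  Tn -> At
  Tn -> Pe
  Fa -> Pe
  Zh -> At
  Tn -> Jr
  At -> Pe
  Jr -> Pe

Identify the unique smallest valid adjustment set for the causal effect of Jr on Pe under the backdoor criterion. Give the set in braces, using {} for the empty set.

Variables eligible for adjustment (non-descendants of Jr, excluding Jr and Pe): {At, Fa, Tn, Zh}.
Backdoor paths from Jr to Pe:
  P1: Jr <- Tn -> At -> Fa -> Pe
  P2: Jr <- Tn -> At -> Pe
  P3: Jr <- Tn -> Pe
The empty set is not sufficient: P1 (Jr <- Tn -> At -> Fa -> Pe) has no collider blocking it and no conditioned non-collider, so it is open.
Try {Tn}:
  P1: blocked at fork node Tn ∈ conditioning set.
  P2: blocked at fork node Tn ∈ conditioning set.
  P3: blocked at fork node Tn ∈ conditioning set.
{Tn} contains no descendant of Jr and blocks every backdoor path.
No other singleton works — e.g. {Zh} leaves P1 open — so {Tn} is the unique smallest valid adjustment set.

{Tn}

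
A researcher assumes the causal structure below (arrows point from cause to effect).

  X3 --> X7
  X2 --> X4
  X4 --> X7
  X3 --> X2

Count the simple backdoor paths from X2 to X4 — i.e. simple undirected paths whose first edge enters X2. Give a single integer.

1

A backdoor path from X2 to X4 is any simple undirected path whose first edge points into X2 (i.e. leaves X2 via a parent).
Parents of X2: {X3}.
Enumerating:
  P1: X2 <- X3 -> X7 <- X4
That exhausts the simple backdoor paths. Count: 1.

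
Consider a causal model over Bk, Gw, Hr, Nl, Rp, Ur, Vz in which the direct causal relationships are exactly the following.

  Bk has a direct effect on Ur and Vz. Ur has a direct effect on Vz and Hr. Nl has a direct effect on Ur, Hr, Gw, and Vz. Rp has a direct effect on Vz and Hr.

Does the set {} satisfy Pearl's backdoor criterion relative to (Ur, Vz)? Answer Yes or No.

No

Backdoor paths from Ur to Vz (paths whose first edge points into Ur):
  P1: Ur <- Bk -> Vz
  P2: Ur <- Nl -> Hr <- Rp -> Vz
  P3: Ur <- Nl -> Vz
Condition 1 (no descendant of Ur in the set): holds — descendants of Ur are {Hr, Vz}; none are in {}.
Condition 2 (every backdoor path blocked by {}):
  P1: open — no interior node is in the conditioning set.
  P2: blocked at collider Hr (neither it nor any descendant is in the conditioning set).
  P3: open — no interior node is in the conditioning set.
{} does not satisfy the backdoor criterion.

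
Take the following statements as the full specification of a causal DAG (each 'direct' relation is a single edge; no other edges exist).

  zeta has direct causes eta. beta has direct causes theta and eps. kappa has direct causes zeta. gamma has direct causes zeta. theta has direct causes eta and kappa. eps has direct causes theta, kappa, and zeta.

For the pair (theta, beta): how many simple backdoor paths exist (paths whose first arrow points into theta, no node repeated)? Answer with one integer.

4

A backdoor path from theta to beta is any simple undirected path whose first edge points into theta (i.e. leaves theta via a parent).
Parents of theta: {eta, kappa}.
Enumerating:
  P1: theta <- eta -> zeta -> kappa -> eps -> beta
  P2: theta <- eta -> zeta -> eps -> beta
  P3: theta <- kappa <- zeta -> eps -> beta
  P4: theta <- kappa -> eps -> beta
That exhausts the simple backdoor paths. Count: 4.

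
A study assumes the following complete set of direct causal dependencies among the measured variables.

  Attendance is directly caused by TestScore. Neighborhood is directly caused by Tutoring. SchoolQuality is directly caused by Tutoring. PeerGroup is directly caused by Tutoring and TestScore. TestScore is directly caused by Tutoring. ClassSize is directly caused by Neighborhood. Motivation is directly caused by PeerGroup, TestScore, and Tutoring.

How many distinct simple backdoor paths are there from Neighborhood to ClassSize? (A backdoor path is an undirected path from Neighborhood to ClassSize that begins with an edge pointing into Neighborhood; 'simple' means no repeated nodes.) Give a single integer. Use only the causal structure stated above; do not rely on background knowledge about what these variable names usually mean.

0

A backdoor path from Neighborhood to ClassSize is any simple undirected path whose first edge points into Neighborhood (i.e. leaves Neighborhood via a parent).
Parents of Neighborhood: {Tutoring}.
No simple path from any parent of Neighborhood reaches ClassSize without revisiting Neighborhood, so there are no backdoor paths.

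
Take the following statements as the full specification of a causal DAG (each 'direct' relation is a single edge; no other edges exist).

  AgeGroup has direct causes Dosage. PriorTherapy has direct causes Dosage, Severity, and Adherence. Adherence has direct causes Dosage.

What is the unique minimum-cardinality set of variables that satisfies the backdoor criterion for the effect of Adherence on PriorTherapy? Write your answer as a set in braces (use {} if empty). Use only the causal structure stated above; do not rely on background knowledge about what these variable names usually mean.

Variables eligible for adjustment (non-descendants of Adherence, excluding Adherence and PriorTherapy): {AgeGroup, Dosage, Severity}.
Backdoor paths from Adherence to PriorTherapy:
  P1: Adherence <- Dosage -> PriorTherapy
The empty set is not sufficient: P1 (Adherence <- Dosage -> PriorTherapy) has no collider blocking it and no conditioned non-collider, so it is open.
Try {Dosage}:
  P1: blocked at fork node Dosage ∈ conditioning set.
{Dosage} contains no descendant of Adherence and blocks every backdoor path.
No other singleton works — e.g. {Severity} leaves P1 open — so {Dosage} is the unique smallest valid adjustment set.

{Dosage}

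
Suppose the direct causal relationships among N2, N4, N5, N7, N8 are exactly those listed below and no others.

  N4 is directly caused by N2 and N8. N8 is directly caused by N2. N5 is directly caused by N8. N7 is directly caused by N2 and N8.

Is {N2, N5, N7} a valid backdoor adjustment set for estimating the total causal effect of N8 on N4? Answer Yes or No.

Backdoor paths from N8 to N4 (paths whose first edge points into N8):
  P1: N8 <- N2 -> N4
Condition 1 (no descendant of N8 in the set): FAILS — N5 and N7 are descendants of N8.
Condition 2 (every backdoor path blocked by {N2, N5, N7}):
  P1: blocked at fork node N2 ∈ conditioning set.
{N2, N5, N7} does not satisfy the backdoor criterion.

No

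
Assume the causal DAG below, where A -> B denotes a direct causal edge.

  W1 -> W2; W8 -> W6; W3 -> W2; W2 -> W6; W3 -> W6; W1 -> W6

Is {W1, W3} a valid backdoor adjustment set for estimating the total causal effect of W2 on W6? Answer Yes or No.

Yes

Backdoor paths from W2 to W6 (paths whose first edge points into W2):
  P1: W2 <- W1 -> W6
  P2: W2 <- W3 -> W6
Condition 1 (no descendant of W2 in the set): holds — descendants of W2 are {W6}; none are in {W1, W3}.
Condition 2 (every backdoor path blocked by {W1, W3}):
  P1: blocked at fork node W1 ∈ conditioning set.
  P2: blocked at fork node W3 ∈ conditioning set.
{W1, W3} satisfies the backdoor criterion.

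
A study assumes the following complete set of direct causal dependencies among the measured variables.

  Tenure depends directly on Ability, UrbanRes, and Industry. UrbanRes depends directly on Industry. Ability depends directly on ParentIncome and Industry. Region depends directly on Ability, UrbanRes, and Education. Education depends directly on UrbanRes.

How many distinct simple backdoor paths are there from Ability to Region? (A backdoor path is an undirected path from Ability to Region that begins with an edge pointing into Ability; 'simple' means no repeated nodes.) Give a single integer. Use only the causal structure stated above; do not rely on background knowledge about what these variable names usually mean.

A backdoor path from Ability to Region is any simple undirected path whose first edge points into Ability (i.e. leaves Ability via a parent).
Parents of Ability: {Industry, ParentIncome}.
Enumerating:
  P1: Ability <- Industry -> UrbanRes -> Education -> Region
  P2: Ability <- Industry -> UrbanRes -> Region
  P3: Ability <- Industry -> Tenure <- UrbanRes -> Education -> Region
  P4: Ability <- Industry -> Tenure <- UrbanRes -> Region
That exhausts the simple backdoor paths. Count: 4.

4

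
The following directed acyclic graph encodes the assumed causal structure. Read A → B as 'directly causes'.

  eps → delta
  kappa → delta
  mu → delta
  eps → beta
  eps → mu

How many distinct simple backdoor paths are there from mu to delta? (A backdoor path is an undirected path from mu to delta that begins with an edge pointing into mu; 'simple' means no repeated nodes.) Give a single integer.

1

A backdoor path from mu to delta is any simple undirected path whose first edge points into mu (i.e. leaves mu via a parent).
Parents of mu: {eps}.
Enumerating:
  P1: mu <- eps -> delta
That exhausts the simple backdoor paths. Count: 1.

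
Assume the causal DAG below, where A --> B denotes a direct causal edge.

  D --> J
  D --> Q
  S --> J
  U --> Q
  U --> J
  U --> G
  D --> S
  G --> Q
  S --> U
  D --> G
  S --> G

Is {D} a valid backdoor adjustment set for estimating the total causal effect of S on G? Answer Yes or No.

Backdoor paths from S to G (paths whose first edge points into S):
  P1: S <- D -> J <- U -> G
  P2: S <- D -> J <- U -> Q <- G
  P3: S <- D -> G
  P4: S <- D -> Q <- U -> G
  P5: S <- D -> Q <- G
Condition 1 (no descendant of S in the set): holds — descendants of S are {G, J, Q, U}; none are in {D}.
Condition 2 (every backdoor path blocked by {D}):
  P1: blocked at fork node D ∈ conditioning set.
  P2: blocked at fork node D ∈ conditioning set.
  P3: blocked at fork node D ∈ conditioning set.
  P4: blocked at fork node D ∈ conditioning set.
  P5: blocked at fork node D ∈ conditioning set.
{D} satisfies the backdoor criterion.

Yes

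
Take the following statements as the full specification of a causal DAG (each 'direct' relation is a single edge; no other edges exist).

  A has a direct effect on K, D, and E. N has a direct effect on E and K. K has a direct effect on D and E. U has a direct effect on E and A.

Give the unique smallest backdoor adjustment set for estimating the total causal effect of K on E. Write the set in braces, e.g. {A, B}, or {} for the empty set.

{A, N}

Variables eligible for adjustment (non-descendants of K, excluding K and E): {A, N, U}.
Backdoor paths from K to E:
  P1: K <- N -> E
  P2: K <- A <- U -> E
  P3: K <- A -> E
The empty set is not sufficient: P1 (K <- N -> E) has no collider blocking it and no conditioned non-collider, so it is open.
Try {A, N}:
  P1: blocked at fork node N ∈ conditioning set.
  P2: blocked at chain node A ∈ conditioning set.
  P3: blocked at fork node A ∈ conditioning set.
{A, N} contains no descendant of K and blocks every backdoor path.
Every element of {A, N} is needed (dropping A leaves P2 open; dropping N leaves P1 open), so no proper subset is valid.
Among all size-2 subsets of the eligible variables, only {A, N} blocks every backdoor path, so it is the unique smallest valid adjustment set.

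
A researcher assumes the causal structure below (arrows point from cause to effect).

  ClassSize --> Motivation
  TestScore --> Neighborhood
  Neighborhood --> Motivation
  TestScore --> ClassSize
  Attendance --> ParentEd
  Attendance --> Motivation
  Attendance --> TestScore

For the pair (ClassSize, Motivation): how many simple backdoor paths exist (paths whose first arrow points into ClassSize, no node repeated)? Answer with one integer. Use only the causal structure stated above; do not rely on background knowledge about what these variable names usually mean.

A backdoor path from ClassSize to Motivation is any simple undirected path whose first edge points into ClassSize (i.e. leaves ClassSize via a parent).
Parents of ClassSize: {TestScore}.
Enumerating:
  P1: ClassSize <- TestScore <- Attendance -> Motivation
  P2: ClassSize <- TestScore -> Neighborhood -> Motivation
That exhausts the simple backdoor paths. Count: 2.

2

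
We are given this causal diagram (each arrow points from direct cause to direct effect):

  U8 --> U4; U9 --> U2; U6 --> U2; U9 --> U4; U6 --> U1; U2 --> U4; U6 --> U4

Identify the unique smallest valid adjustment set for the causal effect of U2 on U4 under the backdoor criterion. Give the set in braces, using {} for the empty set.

Variables eligible for adjustment (non-descendants of U2, excluding U2 and U4): {U1, U6, U8, U9}.
Backdoor paths from U2 to U4:
  P1: U2 <- U9 -> U4
  P2: U2 <- U6 -> U4
The empty set is not sufficient: P1 (U2 <- U9 -> U4) has no collider blocking it and no conditioned non-collider, so it is open.
Try {U6, U9}:
  P1: blocked at fork node U9 ∈ conditioning set.
  P2: blocked at fork node U6 ∈ conditioning set.
{U6, U9} contains no descendant of U2 and blocks every backdoor path.
Every element of {U6, U9} is needed (dropping U6 leaves P2 open; dropping U9 leaves P1 open), so no proper subset is valid.
Among all size-2 subsets of the eligible variables, only {U6, U9} blocks every backdoor path, so it is the unique smallest valid adjustment set.

{U6, U9}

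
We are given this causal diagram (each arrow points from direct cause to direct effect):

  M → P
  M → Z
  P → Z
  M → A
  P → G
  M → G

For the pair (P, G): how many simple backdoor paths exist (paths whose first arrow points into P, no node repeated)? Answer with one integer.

A backdoor path from P to G is any simple undirected path whose first edge points into P (i.e. leaves P via a parent).
Parents of P: {M}.
Enumerating:
  P1: P <- M -> G
That exhausts the simple backdoor paths. Count: 1.

1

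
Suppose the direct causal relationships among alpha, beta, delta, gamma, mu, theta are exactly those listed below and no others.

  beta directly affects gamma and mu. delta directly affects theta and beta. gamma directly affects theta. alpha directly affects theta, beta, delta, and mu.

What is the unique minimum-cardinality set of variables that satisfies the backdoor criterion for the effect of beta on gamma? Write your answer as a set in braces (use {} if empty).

{}

Variables eligible for adjustment (non-descendants of beta, excluding beta and gamma): {alpha, delta}.
Backdoor paths from beta to gamma:
  P1: beta <- alpha -> delta -> theta <- gamma
  P2: beta <- alpha -> theta <- gamma
  P3: beta <- delta <- alpha -> theta <- gamma
  P4: beta <- delta -> theta <- gamma
Each backdoor path contains an unconditioned collider, so every path is already blocked with the empty conditioning set:
  P1: blocked at collider theta (neither it nor any descendant is in the conditioning set).
  P2: blocked at collider theta (neither it nor any descendant is in the conditioning set).
  P3: blocked at collider theta (neither it nor any descendant is in the conditioning set).
  P4: blocked at collider theta (neither it nor any descendant is in the conditioning set).
The empty set is therefore the unique smallest valid set.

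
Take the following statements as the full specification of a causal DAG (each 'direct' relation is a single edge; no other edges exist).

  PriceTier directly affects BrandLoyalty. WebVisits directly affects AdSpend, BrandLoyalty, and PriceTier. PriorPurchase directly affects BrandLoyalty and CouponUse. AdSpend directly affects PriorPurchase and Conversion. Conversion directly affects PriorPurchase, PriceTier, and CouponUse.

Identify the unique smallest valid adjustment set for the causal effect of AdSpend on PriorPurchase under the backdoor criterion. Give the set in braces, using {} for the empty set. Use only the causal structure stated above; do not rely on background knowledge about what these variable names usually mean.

{}

Variables eligible for adjustment (non-descendants of AdSpend, excluding AdSpend and PriorPurchase): {WebVisits}.
Backdoor paths from AdSpend to PriorPurchase:
  P1: AdSpend <- WebVisits -> PriceTier <- Conversion -> PriorPurchase
  P2: AdSpend <- WebVisits -> PriceTier <- Conversion -> CouponUse <- PriorPurchase
  P3: AdSpend <- WebVisits -> PriceTier -> BrandLoyalty <- PriorPurchase
  P4: AdSpend <- WebVisits -> BrandLoyalty <- PriceTier <- Conversion -> PriorPurchase
  P5: AdSpend <- WebVisits -> BrandLoyalty <- PriceTier <- Conversion -> CouponUse <- PriorPurchase
  P6: AdSpend <- WebVisits -> BrandLoyalty <- PriorPurchase
Each backdoor path contains an unconditioned collider, so every path is already blocked with the empty conditioning set:
  P1: blocked at collider PriceTier (neither it nor any descendant is in the conditioning set).
  P2: blocked at collider PriceTier (neither it nor any descendant is in the conditioning set).
  P3: blocked at collider BrandLoyalty (neither it nor any descendant is in the conditioning set).
  P4: blocked at collider BrandLoyalty (neither it nor any descendant is in the conditioning set).
  P5: blocked at collider BrandLoyalty (neither it nor any descendant is in the conditioning set).
  P6: blocked at collider BrandLoyalty (neither it nor any descendant is in the conditioning set).
The empty set is therefore the unique smallest valid set.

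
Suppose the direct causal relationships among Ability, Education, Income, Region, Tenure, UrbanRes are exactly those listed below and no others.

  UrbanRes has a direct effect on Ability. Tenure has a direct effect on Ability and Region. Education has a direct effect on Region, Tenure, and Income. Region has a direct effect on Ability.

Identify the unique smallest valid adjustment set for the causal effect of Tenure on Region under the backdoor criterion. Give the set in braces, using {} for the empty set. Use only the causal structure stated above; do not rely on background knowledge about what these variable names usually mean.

{Education}

Variables eligible for adjustment (non-descendants of Tenure, excluding Tenure and Region): {Education, Income, UrbanRes}.
Backdoor paths from Tenure to Region:
  P1: Tenure <- Education -> Region
The empty set is not sufficient: P1 (Tenure <- Education -> Region) has no collider blocking it and no conditioned non-collider, so it is open.
Try {Education}:
  P1: blocked at fork node Education ∈ conditioning set.
{Education} contains no descendant of Tenure and blocks every backdoor path.
No other singleton works — e.g. {UrbanRes} leaves P1 open — so {Education} is the unique smallest valid adjustment set.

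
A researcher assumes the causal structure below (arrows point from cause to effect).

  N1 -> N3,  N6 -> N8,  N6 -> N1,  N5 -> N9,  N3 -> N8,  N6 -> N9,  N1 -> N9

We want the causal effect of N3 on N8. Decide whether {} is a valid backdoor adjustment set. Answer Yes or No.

Backdoor paths from N3 to N8 (paths whose first edge points into N3):
  P1: N3 <- N1 <- N6 -> N8
  P2: N3 <- N1 -> N9 <- N6 -> N8
Condition 1 (no descendant of N3 in the set): holds — descendants of N3 are {N8}; none are in {}.
Condition 2 (every backdoor path blocked by {}):
  P1: open — no interior node is in the conditioning set.
  P2: blocked at collider N9 (neither it nor any descendant is in the conditioning set).
{} does not satisfy the backdoor criterion.

No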